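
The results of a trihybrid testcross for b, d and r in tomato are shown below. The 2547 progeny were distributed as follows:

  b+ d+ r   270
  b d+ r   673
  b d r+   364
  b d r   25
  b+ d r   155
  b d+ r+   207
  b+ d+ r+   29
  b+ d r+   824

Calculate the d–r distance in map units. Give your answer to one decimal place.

16.3 map units

The two most frequent reciprocal classes, b+ d r+ and b d+ r, are the parental types, so the F1 was b+ d r+ / b d+ r.
The two rarest classes, b+ d+ r+ and b d r, are the double crossovers. Comparing them with the parentals, only the d allele has switched, so d is the middle locus and the order is r – d – b.
Crossovers in the r–d interval produce the single-crossover classes b+ d r and b d+ r+ (155 + 207 = 362) plus the double crossovers (54).
RF(r–d) = (362 + 54) / 2547 = 416/2547 = 0.1633 → 16.3 map units.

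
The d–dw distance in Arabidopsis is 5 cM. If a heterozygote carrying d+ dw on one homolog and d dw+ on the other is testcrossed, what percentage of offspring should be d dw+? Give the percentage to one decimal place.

47.5%

A map distance of 5 cM corresponds to a recombination frequency of 0.050.
The F1 is d+ dw / d dw+, so d dw+ is a parental gamete class with expected frequency (1 − r)/2 = 0.950/2 = 0.4750.
That is 0.4750 = 47.5% of the progeny.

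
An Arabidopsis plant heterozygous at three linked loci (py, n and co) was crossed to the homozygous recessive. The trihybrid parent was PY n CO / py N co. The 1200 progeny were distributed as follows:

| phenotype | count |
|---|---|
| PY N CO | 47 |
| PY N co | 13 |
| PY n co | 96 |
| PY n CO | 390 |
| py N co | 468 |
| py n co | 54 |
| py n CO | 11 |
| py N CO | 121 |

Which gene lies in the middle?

The two rarest classes, py n CO and PY N co, are the double crossovers. Comparing them with the parentals, only the py allele has switched, so py is the middle locus and the order is co – py – n.

py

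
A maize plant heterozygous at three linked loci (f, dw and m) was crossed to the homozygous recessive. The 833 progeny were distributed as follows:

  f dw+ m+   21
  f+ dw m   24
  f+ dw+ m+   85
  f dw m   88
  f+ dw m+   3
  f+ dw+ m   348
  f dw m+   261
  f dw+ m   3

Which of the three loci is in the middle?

The two most frequent reciprocal classes, f dw m+ and f+ dw+ m, are the parental types, so the F1 was f dw m+ / f+ dw+ m.
The two rarest classes, f+ dw m+ and f dw+ m, are the double crossovers. Comparing them with the parentals, only the f allele has switched, so f is the middle locus and the order is dw – f – m.

f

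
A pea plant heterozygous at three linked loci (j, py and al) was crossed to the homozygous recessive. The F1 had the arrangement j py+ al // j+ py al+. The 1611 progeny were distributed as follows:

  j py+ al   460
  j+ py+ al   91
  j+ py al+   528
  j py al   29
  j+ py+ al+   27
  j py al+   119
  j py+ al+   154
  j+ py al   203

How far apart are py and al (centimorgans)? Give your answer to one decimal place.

The two rarest classes, j py al and j+ py+ al+, are the double crossovers. Comparing them with the parentals, only the py allele has switched, so py is the middle locus and the order is al – py – j.
Crossovers in the al–py interval produce the single-crossover classes j py+ al+ and j+ py al (154 + 203 = 357) plus the double crossovers (56).
RF(al–py) = (357 + 56) / 1611 = 413/1611 = 0.2564 → 25.6 centimorgans.

25.6 centimorgans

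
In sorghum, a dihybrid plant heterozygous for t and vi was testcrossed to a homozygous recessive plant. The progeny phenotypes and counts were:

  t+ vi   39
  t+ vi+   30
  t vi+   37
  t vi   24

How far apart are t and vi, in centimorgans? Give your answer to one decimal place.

41.5 centimorgans

The two most frequent classes, t+ vi (39) and t vi+ (37), are the parental types, so the F1 was t+ vi / t vi+.
The recombinant classes are t+ vi+ and t vi: 30 + 24 = 54.
Recombination frequency = 54/130 = 0.4154 ≈ 41.5%, i.e. 41.5 centimorgans.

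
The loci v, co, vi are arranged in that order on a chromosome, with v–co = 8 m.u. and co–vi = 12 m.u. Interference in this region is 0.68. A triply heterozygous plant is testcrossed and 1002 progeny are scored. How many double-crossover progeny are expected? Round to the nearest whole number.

3

Map distances give recombination frequencies of 0.080 and 0.120 for the two intervals.
With interference 0.68 (so coincidence = 0.32), expected double-crossover frequency = 0.080 × 0.120 × 0.32 = 0.00307.
Expected number = 0.00307 × 1002 = 3.08 ≈ 3.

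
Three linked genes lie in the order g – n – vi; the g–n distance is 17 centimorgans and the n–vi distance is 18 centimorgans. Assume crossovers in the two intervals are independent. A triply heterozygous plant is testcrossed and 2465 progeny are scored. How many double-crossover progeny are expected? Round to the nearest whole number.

75

Map distances give recombination frequencies of 0.170 and 0.180 for the two intervals.
With no interference, expected double-crossover frequency = 0.170 × 0.180 = 0.03060.
Expected number = 0.03060 × 2465 = 75.43 ≈ 75.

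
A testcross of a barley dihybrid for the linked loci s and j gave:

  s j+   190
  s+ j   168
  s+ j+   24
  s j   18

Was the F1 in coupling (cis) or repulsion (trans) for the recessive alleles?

The two most frequent classes are s+ j (168) and s j+ (190); these are the parental (non-recombinant) types.
So the F1 carried s+ j on one chromosome and s j+ on the other — the recessive alleles are on opposite chromosomes (trans / repulsion).

trans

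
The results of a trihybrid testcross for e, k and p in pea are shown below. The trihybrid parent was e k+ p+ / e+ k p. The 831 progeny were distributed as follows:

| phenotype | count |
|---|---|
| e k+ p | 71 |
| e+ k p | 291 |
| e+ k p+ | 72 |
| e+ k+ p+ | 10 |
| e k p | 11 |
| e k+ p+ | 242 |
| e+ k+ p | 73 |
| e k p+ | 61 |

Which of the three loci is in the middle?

e

The two rarest classes, e+ k+ p+ and e k p, are the double crossovers. Comparing them with the parentals, only the e allele has switched, so e is the middle locus and the order is p – e – k.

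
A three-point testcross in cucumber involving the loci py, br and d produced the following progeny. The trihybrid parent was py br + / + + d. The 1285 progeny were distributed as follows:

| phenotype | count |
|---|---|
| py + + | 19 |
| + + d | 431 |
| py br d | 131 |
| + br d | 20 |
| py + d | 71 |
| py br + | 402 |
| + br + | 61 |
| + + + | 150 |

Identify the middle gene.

The two rarest classes, py + + and + br d, are the double crossovers. Comparing them with the parentals, only the br allele has switched, so br is the middle locus and the order is py – br – d.

br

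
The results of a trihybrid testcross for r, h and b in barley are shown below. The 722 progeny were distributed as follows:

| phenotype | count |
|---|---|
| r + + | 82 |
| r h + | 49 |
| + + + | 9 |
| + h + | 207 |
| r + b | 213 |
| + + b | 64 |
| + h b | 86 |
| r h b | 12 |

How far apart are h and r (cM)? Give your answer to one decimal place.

The two most frequent reciprocal classes, + h + and r + b, are the parental types, so the F1 was + h + / r + b.
The two rarest classes, + + + and r h b, are the double crossovers. Comparing them with the parentals, only the h allele has switched, so h is the middle locus and the order is r – h – b.
Crossovers in the r–h interval produce the single-crossover classes r h + and + + b (49 + 64 = 113) plus the double crossovers (21).
RF(r–h) = (113 + 21) / 722 = 134/722 = 0.1856 → 18.6 cM.

18.6 cM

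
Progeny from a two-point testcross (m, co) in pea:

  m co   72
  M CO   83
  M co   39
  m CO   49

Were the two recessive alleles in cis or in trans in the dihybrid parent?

cis

The two most frequent classes are M CO (83) and m co (72); these are the parental (non-recombinant) types.
So the F1 carried M CO on one chromosome and m co on the other — the recessive alleles are on the same chromosome (cis / coupling).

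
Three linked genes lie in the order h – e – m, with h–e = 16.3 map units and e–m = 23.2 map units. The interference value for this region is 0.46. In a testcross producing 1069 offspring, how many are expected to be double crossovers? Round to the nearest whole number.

Map distances give recombination frequencies of 0.163 and 0.232 for the two intervals.
With interference 0.46 (so coincidence = 0.54), expected double-crossover frequency = 0.163 × 0.232 × 0.54 = 0.02042.
Expected number = 0.02042 × 1069 = 21.83 ≈ 22.

22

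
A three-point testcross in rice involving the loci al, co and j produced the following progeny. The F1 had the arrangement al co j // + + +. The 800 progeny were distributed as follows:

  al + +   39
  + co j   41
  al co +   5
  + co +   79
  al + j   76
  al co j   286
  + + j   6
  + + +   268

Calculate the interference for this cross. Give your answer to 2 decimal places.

The two rarest classes, al co + and + + j, are the double crossovers. Comparing them with the parentals, only the j allele has switched, so j is the middle locus and the order is al – j – co.
al–j: (80 + 11)/800 = 0.1138; j–co: (155 + 11)/800 = 0.2075.
Expected DCO frequency = 0.1138 × 0.2075 ≈ 0.02361; observed = 11/800 ≈ 0.01375.
Coefficient of coincidence = 0.01375/0.02361 ≈ 0.58; interference = 1 − 0.58 = 0.42.

0.42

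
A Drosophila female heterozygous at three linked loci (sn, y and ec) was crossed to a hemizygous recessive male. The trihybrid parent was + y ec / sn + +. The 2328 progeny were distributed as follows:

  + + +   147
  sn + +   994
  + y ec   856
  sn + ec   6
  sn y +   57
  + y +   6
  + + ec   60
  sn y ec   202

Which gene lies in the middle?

ec

The two rarest classes, + y + and sn + ec, are the double crossovers. Comparing them with the parentals, only the ec allele has switched, so ec is the middle locus and the order is sn – ec – y.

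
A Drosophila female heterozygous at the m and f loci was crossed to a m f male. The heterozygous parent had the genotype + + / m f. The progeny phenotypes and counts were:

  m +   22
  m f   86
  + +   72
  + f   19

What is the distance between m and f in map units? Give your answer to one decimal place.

The recombinant classes are + f and m +: 19 + 22 = 41.
Recombination frequency = 41/199 = 0.2060 ≈ 20.6%, i.e. 20.6 map units.

20.6 map units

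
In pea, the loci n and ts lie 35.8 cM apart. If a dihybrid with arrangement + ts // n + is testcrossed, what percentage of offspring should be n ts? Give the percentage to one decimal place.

A map distance of 35.8 cM corresponds to a recombination frequency of 0.358.
The F1 is + ts / n +, so n ts is a recombinant gamete class with expected frequency r/2 = 0.358/2 = 0.1790.
That is 0.1790 = 17.9% of the progeny.

17.9%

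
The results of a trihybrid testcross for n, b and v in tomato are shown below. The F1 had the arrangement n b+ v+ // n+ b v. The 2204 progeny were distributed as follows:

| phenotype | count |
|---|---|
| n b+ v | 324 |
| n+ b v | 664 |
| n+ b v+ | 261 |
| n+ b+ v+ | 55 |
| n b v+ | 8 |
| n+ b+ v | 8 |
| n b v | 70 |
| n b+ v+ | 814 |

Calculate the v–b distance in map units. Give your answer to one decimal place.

The two rarest classes, n b v+ and n+ b+ v, are the double crossovers. Comparing them with the parentals, only the b allele has switched, so b is the middle locus and the order is n – b – v.
Crossovers in the b–v interval produce the single-crossover classes n b+ v and n+ b v+ (324 + 261 = 585) plus the double crossovers (16).
RF(b–v) = (585 + 16) / 2204 = 601/2204 = 0.2727 → 27.3 map units.

27.3 map units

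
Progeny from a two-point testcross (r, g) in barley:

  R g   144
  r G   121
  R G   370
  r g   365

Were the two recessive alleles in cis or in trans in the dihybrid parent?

The two most frequent classes are R G (370) and r g (365); these are the parental (non-recombinant) types.
So the F1 carried R G on one chromosome and r g on the other — the recessive alleles are on the same chromosome (cis / coupling).

cis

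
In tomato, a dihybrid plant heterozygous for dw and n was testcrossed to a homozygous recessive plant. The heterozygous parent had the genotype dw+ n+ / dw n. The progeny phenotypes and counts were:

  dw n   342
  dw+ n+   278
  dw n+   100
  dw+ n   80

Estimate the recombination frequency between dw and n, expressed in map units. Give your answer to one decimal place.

22.5 map units

The recombinant classes are dw+ n and dw n+: 80 + 100 = 180.
Recombination frequency = 180/800 = 0.2250 ≈ 22.5%, i.e. 22.5 map units.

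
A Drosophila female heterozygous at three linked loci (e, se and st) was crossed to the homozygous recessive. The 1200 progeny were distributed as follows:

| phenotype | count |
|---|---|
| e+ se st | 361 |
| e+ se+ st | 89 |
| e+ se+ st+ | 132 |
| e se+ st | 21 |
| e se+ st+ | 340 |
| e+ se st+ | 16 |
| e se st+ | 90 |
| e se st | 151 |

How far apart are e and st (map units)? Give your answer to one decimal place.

The two most frequent reciprocal classes, e+ se st and e se+ st+, are the parental types, so the F1 was e+ se st / e se+ st+.
The two rarest classes, e+ se st+ and e se+ st, are the double crossovers. Comparing them with the parentals, only the st allele has switched, so st is the middle locus and the order is e – st – se.
Crossovers in the e–st interval produce the single-crossover classes e se st and e+ se+ st+ (151 + 132 = 283) plus the double crossovers (37).
RF(e–st) = (283 + 37) / 1200 = 320/1200 = 0.2667 → 26.7 map units.

26.7 map units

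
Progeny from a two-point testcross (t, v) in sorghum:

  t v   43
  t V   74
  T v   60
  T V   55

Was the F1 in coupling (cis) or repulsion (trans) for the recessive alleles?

trans

The two most frequent classes are T v (60) and t V (74); these are the parental (non-recombinant) types.
So the F1 carried T v on one chromosome and t V on the other — the recessive alleles are on opposite chromosomes (trans / repulsion).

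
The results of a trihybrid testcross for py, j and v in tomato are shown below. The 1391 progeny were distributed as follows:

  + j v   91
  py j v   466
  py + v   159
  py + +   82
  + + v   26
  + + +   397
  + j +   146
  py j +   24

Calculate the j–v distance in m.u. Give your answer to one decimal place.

The two most frequent reciprocal classes, + + + and py j v, are the parental types, so the F1 was + + + / py j v.
The two rarest classes, + + v and py j +, are the double crossovers. Comparing them with the parentals, only the v allele has switched, so v is the middle locus and the order is py – v – j.
Crossovers in the v–j interval produce the single-crossover classes + j + and py + v (146 + 159 = 305) plus the double crossovers (50).
RF(v–j) = (305 + 50) / 1391 = 355/1391 = 0.2552 → 25.5 m.u.

25.5 m.u.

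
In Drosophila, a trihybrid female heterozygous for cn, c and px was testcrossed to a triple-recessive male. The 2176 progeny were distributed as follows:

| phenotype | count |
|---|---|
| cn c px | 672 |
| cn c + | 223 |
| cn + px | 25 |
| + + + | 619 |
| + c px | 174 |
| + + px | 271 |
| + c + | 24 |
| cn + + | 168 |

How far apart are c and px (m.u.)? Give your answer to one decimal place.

25.0 m.u.

The two most frequent reciprocal classes, + + + and cn c px, are the parental types, so the F1 was + + + / cn c px.
The two rarest classes, + c + and cn + px, are the double crossovers. Comparing them with the parentals, only the c allele has switched, so c is the middle locus and the order is px – c – cn.
Crossovers in the px–c interval produce the single-crossover classes + + px and cn c + (271 + 223 = 494) plus the double crossovers (49).
RF(px–c) = (494 + 49) / 2176 = 543/2176 = 0.2495 → 25.0 m.u.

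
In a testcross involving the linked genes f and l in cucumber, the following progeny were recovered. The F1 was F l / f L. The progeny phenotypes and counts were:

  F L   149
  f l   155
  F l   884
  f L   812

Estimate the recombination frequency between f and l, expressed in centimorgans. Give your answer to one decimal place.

The recombinant classes are F L and f l: 149 + 155 = 304.
Recombination frequency = 304/2000 = 0.1520 ≈ 15.2%, i.e. 15.2 centimorgans.

15.2 centimorgans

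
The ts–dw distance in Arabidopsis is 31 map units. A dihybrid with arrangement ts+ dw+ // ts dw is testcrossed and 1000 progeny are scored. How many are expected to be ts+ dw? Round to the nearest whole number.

155

A map distance of 31 map units corresponds to a recombination frequency of 0.310.
The F1 is ts+ dw+ / ts dw, so ts+ dw is a recombinant gamete class with expected frequency r/2 = 0.310/2 = 0.1550.
Expected number = 0.1550 × 1000 = 155.00 ≈ 155.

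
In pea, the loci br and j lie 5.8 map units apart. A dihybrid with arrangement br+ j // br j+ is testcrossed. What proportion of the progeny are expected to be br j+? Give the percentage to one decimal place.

47.1%

A map distance of 5.8 map units corresponds to a recombination frequency of 0.058.
The F1 is br+ j / br j+, so br j+ is a parental gamete class with expected frequency (1 − r)/2 = 0.942/2 = 0.4710.
That is 0.4710 = 47.1% of the progeny.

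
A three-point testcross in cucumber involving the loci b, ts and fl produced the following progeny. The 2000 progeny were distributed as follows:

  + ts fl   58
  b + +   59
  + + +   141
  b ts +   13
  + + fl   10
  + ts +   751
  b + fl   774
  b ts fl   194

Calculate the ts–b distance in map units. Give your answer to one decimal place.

17.9 map units

The two most frequent reciprocal classes, b + fl and + ts +, are the parental types, so the F1 was b + fl / + ts +.
The two rarest classes, + + fl and b ts +, are the double crossovers. Comparing them with the parentals, only the b allele has switched, so b is the middle locus and the order is fl – b – ts.
Crossovers in the b–ts interval produce the single-crossover classes b ts fl and + + + (194 + 141 = 335) plus the double crossovers (23).
RF(b–ts) = (335 + 23) / 2000 = 358/2000 = 0.1790 → 17.9 map units.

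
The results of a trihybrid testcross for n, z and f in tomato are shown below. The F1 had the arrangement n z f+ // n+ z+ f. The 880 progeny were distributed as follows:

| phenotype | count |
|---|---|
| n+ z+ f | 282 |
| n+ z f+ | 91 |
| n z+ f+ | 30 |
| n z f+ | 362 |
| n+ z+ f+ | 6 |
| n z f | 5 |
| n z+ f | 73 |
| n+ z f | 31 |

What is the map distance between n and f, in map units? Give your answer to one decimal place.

19.9 map units

The two rarest classes, n z f and n+ z+ f+, are the double crossovers. Comparing them with the parentals, only the f allele has switched, so f is the middle locus and the order is n – f – z.
Crossovers in the n–f interval produce the single-crossover classes n+ z f+ and n z+ f (91 + 73 = 164) plus the double crossovers (11).
RF(n–f) = (164 + 11) / 880 = 175/880 = 0.1989 → 19.9 map units.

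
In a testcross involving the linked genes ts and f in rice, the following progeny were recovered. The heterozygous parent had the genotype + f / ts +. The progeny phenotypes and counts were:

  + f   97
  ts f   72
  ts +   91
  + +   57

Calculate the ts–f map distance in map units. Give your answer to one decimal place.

40.7 map units

The recombinant classes are + + and ts f: 57 + 72 = 129.
Recombination frequency = 129/317 = 0.4069 ≈ 40.7%, i.e. 40.7 map units.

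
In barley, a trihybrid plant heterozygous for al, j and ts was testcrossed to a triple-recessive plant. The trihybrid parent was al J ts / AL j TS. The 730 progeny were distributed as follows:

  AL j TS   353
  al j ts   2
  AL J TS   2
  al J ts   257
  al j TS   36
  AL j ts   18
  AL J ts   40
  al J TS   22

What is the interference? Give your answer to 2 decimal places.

The two rarest classes, al j ts and AL J TS, are the double crossovers. Comparing them with the parentals, only the j allele has switched, so j is the middle locus and the order is al – j – ts.
al–j: (76 + 4)/730 = 0.1096; j–ts: (40 + 4)/730 = 0.0603.
Expected DCO frequency = 0.1096 × 0.0603 ≈ 0.00661; observed = 4/730 ≈ 0.00548.
Coefficient of coincidence = 0.00548/0.00661 ≈ 0.83; interference = 1 − 0.83 = 0.17.

0.17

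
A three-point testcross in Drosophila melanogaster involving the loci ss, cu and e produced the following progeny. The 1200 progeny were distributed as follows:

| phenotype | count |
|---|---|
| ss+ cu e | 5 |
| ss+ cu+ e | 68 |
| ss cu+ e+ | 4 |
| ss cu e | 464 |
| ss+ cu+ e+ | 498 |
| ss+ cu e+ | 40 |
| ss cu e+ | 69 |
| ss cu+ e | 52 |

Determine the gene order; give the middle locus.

The two most frequent reciprocal classes, ss+ cu+ e+ and ss cu e, are the parental types, so the F1 was ss+ cu+ e+ / ss cu e.
The two rarest classes, ss cu+ e+ and ss+ cu e, are the double crossovers. Comparing them with the parentals, only the ss allele has switched, so ss is the middle locus and the order is e – ss – cu.

ss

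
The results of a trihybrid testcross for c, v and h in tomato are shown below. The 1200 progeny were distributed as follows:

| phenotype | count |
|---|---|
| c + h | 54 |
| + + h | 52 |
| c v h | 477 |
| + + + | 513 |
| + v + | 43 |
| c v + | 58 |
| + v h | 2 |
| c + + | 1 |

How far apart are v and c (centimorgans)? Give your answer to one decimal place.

The two most frequent reciprocal classes, + + + and c v h, are the parental types, so the F1 was + + + / c v h.
The two rarest classes, c + + and + v h, are the double crossovers. Comparing them with the parentals, only the c allele has switched, so c is the middle locus and the order is v – c – h.
Crossovers in the v–c interval produce the single-crossover classes + v + and c + h (43 + 54 = 97) plus the double crossovers (3).
RF(v–c) = (97 + 3) / 1200 = 100/1200 = 0.0833 → 8.3 centimorgans.

8.3 centimorgans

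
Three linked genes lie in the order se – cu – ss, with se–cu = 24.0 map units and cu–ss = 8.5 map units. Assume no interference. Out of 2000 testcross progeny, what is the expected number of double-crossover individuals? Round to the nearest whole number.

Map distances give recombination frequencies of 0.240 and 0.085 for the two intervals.
With no interference, expected double-crossover frequency = 0.240 × 0.085 = 0.02040.
Expected number = 0.02040 × 2000 = 40.80 ≈ 41.

41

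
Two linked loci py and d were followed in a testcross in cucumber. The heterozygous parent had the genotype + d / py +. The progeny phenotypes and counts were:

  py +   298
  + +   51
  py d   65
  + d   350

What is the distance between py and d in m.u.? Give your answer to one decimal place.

15.2 m.u.

The recombinant classes are + + and py d: 51 + 65 = 116.
Recombination frequency = 116/764 = 0.1518 ≈ 15.2%, i.e. 15.2 m.u.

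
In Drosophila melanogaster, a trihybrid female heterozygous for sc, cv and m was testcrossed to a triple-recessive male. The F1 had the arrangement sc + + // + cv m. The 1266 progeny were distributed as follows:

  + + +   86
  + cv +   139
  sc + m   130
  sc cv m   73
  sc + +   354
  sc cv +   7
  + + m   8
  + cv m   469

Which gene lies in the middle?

The two rarest classes, sc cv + and + + m, are the double crossovers. Comparing them with the parentals, only the cv allele has switched, so cv is the middle locus and the order is m – cv – sc.

cv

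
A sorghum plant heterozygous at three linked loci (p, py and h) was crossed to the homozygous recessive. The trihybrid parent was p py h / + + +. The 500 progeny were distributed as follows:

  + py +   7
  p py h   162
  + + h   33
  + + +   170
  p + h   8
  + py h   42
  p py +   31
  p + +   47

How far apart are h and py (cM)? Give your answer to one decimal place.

15.8 cM

The two rarest classes, p + h and + py +, are the double crossovers. Comparing them with the parentals, only the py allele has switched, so py is the middle locus and the order is h – py – p.
Crossovers in the h–py interval produce the single-crossover classes p py + and + + h (31 + 33 = 64) plus the double crossovers (15).
RF(h–py) = (64 + 15) / 500 = 79/500 = 0.1580 → 15.8 cM.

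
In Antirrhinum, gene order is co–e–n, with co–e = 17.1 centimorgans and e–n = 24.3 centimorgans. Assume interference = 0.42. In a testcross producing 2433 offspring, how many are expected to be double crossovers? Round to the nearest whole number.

59

Map distances give recombination frequencies of 0.171 and 0.243 for the two intervals.
With interference 0.42 (so coincidence = 0.58), expected double-crossover frequency = 0.171 × 0.243 × 0.58 = 0.02410.
Expected number = 0.02410 × 2433 = 58.64 ≈ 59.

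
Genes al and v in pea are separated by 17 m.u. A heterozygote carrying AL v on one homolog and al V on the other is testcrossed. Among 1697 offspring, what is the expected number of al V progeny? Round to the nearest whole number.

704

A map distance of 17 m.u. corresponds to a recombination frequency of 0.170.
The F1 is AL v / al V, so al V is a parental gamete class with expected frequency (1 − r)/2 = 0.830/2 = 0.4150.
Expected number = 0.4150 × 1697 = 704.25 ≈ 704.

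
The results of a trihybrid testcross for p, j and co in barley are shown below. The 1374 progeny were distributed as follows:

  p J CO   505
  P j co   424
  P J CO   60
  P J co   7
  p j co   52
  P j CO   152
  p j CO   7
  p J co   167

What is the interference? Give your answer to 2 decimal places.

The two most frequent reciprocal classes, P j co and p J CO, are the parental types, so the F1 was P j co / p J CO.
The two rarest classes, P J co and p j CO, are the double crossovers. Comparing them with the parentals, only the j allele has switched, so j is the middle locus and the order is co – j – p.
co–j: (319 + 14)/1374 = 0.2424; j–p: (112 + 14)/1374 = 0.0917.
Expected DCO frequency = 0.2424 × 0.0917 ≈ 0.02223; observed = 14/1374 ≈ 0.01019.
Coefficient of coincidence = 0.01019/0.02223 ≈ 0.46; interference = 1 − 0.46 = 0.54.

0.54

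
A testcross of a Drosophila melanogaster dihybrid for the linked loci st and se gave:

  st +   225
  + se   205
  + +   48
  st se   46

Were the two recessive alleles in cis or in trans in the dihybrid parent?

trans

The two most frequent classes are + se (205) and st + (225); these are the parental (non-recombinant) types.
So the F1 carried + se on one chromosome and st + on the other — the recessive alleles are on opposite chromosomes (trans / repulsion).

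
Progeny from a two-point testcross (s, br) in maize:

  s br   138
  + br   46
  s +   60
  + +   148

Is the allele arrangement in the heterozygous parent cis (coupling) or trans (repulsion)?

cis

The two most frequent classes are + + (148) and s br (138); these are the parental (non-recombinant) types.
So the F1 carried + + on one chromosome and s br on the other — the recessive alleles are on the same chromosome (cis / coupling).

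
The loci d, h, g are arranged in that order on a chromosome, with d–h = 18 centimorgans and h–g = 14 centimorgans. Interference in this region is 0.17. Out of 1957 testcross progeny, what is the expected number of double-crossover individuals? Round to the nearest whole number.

41

Map distances give recombination frequencies of 0.180 and 0.140 for the two intervals.
With interference 0.17 (so coincidence = 0.83), expected double-crossover frequency = 0.180 × 0.140 × 0.83 = 0.02092.
Expected number = 0.02092 × 1957 = 40.93 ≈ 41.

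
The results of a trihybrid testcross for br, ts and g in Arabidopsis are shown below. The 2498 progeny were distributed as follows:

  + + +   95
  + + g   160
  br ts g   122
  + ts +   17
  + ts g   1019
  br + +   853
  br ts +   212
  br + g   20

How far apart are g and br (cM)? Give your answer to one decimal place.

The two most frequent reciprocal classes, br + + and + ts g, are the parental types, so the F1 was br + + / + ts g.
The two rarest classes, br + g and + ts +, are the double crossovers. Comparing them with the parentals, only the g allele has switched, so g is the middle locus and the order is br – g – ts.
Crossovers in the br–g interval produce the single-crossover classes + + + and br ts g (95 + 122 = 217) plus the double crossovers (37).
RF(br–g) = (217 + 37) / 2498 = 254/2498 = 0.1017 → 10.2 cM.

10.2 cM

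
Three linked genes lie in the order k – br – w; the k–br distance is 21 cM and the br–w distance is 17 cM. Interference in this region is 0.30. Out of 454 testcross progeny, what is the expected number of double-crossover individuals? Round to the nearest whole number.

Map distances give recombination frequencies of 0.210 and 0.170 for the two intervals.
With interference 0.30 (so coincidence = 0.70), expected double-crossover frequency = 0.210 × 0.170 × 0.70 = 0.02499.
Expected number = 0.02499 × 454 = 11.35 ≈ 11.

11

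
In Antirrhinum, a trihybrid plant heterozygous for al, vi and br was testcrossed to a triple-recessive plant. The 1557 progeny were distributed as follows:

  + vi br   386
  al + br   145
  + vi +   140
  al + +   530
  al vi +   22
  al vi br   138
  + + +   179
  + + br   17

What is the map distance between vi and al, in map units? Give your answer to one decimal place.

The two most frequent reciprocal classes, al + + and + vi br, are the parental types, so the F1 was al + + / + vi br.
The two rarest classes, al vi + and + + br, are the double crossovers. Comparing them with the parentals, only the vi allele has switched, so vi is the middle locus and the order is br – vi – al.
Crossovers in the vi–al interval produce the single-crossover classes + + + and al vi br (179 + 138 = 317) plus the double crossovers (39).
RF(vi–al) = (317 + 39) / 1557 = 356/1557 = 0.2286 → 22.9 map units.

22.9 map units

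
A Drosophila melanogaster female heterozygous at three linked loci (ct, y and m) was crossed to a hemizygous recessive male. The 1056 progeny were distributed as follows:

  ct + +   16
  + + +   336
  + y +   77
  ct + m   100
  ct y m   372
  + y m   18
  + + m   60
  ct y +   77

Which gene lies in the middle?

ct

The two most frequent reciprocal classes, + + + and ct y m, are the parental types, so the F1 was + + + / ct y m.
The two rarest classes, ct + + and + y m, are the double crossovers. Comparing them with the parentals, only the ct allele has switched, so ct is the middle locus and the order is y – ct – m.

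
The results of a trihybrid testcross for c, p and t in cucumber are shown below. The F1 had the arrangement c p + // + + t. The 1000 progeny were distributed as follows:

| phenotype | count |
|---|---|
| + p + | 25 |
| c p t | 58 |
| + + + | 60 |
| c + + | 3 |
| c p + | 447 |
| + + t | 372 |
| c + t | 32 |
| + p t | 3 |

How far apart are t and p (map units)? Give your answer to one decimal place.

The two rarest classes, c + + and + p t, are the double crossovers. Comparing them with the parentals, only the p allele has switched, so p is the middle locus and the order is t – p – c.
Crossovers in the t–p interval produce the single-crossover classes c p t and + + + (58 + 60 = 118) plus the double crossovers (6).
RF(t–p) = (118 + 6) / 1000 = 124/1000 = 0.1240 → 12.4 map units.

12.4 map units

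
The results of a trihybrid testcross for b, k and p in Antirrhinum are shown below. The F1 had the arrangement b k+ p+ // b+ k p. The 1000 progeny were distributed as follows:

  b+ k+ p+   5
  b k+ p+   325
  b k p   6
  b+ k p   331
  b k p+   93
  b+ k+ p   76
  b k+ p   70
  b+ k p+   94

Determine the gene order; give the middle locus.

b

The two rarest classes, b+ k+ p+ and b k p, are the double crossovers. Comparing them with the parentals, only the b allele has switched, so b is the middle locus and the order is k – b – p.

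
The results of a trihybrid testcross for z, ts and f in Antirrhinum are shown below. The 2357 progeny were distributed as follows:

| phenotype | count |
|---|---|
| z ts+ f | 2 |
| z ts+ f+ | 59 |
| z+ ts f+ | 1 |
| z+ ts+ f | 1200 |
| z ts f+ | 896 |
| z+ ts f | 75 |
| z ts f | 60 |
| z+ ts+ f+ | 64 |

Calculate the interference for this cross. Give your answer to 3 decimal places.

0.594

The two most frequent reciprocal classes, z+ ts+ f and z ts f+, are the parental types, so the F1 was z+ ts+ f / z ts f+.
The two rarest classes, z ts+ f and z+ ts f+, are the double crossovers. Comparing them with the parentals, only the z allele has switched, so z is the middle locus and the order is f – z – ts.
f–z: (124 + 3)/2357 = 0.0539; z–ts: (134 + 3)/2357 = 0.0581.
Expected DCO frequency = 0.0539 × 0.0581 ≈ 0.00313; observed = 3/2357 ≈ 0.00127.
Coefficient of coincidence = 0.00127/0.00313 ≈ 0.406; interference = 1 − 0.406 = 0.594.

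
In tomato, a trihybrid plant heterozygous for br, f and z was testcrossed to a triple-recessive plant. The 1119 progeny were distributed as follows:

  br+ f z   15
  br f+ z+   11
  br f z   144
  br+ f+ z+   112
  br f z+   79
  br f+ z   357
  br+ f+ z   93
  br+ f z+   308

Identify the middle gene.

z

The two most frequent reciprocal classes, br+ f z+ and br f+ z, are the parental types, so the F1 was br+ f z+ / br f+ z.
The two rarest classes, br+ f z and br f+ z+, are the double crossovers. Comparing them with the parentals, only the z allele has switched, so z is the middle locus and the order is br – z – f.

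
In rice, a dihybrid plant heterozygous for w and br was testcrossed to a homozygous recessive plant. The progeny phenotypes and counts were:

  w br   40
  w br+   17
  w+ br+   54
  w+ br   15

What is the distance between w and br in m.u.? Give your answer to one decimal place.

The two most frequent classes, w+ br+ (54) and w br (40), are the parental types, so the F1 was w+ br+ / w br.
The recombinant classes are w+ br and w br+: 15 + 17 = 32.
Recombination frequency = 32/126 = 0.2540 ≈ 25.4%, i.e. 25.4 m.u.

25.4 m.u.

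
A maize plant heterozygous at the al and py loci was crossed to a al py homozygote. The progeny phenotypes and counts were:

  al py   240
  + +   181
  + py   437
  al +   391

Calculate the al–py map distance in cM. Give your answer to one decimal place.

The two most frequent classes, + py (437) and al + (391), are the parental types, so the F1 was + py / al +.
The recombinant classes are + + and al py: 181 + 240 = 421.
Recombination frequency = 421/1249 = 0.3371 ≈ 33.7%, i.e. 33.7 cM.

33.7 cM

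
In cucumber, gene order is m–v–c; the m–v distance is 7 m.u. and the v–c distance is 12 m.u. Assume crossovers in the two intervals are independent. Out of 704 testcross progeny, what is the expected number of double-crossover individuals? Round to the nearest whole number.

6

Map distances give recombination frequencies of 0.070 and 0.120 for the two intervals.
With no interference, expected double-crossover frequency = 0.070 × 0.120 = 0.00840.
Expected number = 0.00840 × 704 = 5.91 ≈ 6.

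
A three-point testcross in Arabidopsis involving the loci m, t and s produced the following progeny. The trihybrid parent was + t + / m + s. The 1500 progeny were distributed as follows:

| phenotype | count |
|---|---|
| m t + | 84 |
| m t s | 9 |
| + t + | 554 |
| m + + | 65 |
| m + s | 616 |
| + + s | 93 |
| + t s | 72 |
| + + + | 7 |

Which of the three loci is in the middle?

t

The two rarest classes, + + + and m t s, are the double crossovers. Comparing them with the parentals, only the t allele has switched, so t is the middle locus and the order is s – t – m.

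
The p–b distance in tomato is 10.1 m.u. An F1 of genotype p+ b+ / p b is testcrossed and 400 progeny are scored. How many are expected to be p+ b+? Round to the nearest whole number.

A map distance of 10.1 m.u. corresponds to a recombination frequency of 0.101.
The F1 is p+ b+ / p b, so p+ b+ is a parental gamete class with expected frequency (1 − r)/2 = 0.899/2 = 0.4495.
Expected number = 0.4495 × 400 = 179.80 ≈ 180.

180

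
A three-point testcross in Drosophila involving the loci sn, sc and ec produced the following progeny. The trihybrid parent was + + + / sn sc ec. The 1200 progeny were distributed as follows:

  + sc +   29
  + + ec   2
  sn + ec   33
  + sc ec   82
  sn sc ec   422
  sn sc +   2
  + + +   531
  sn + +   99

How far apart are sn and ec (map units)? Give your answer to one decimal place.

15.4 map units

The two rarest classes, + + ec and sn sc +, are the double crossovers. Comparing them with the parentals, only the ec allele has switched, so ec is the middle locus and the order is sn – ec – sc.
Crossovers in the sn–ec interval produce the single-crossover classes sn + + and + sc ec (99 + 82 = 181) plus the double crossovers (4).
RF(sn–ec) = (181 + 4) / 1200 = 185/1200 = 0.1542 → 15.4 map units.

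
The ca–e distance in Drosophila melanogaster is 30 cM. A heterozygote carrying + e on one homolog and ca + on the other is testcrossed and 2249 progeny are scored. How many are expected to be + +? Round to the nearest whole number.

337

A map distance of 30 cM corresponds to a recombination frequency of 0.300.
The F1 is + e / ca +, so + + is a recombinant gamete class with expected frequency r/2 = 0.300/2 = 0.1500.
Expected number = 0.1500 × 2249 = 337.35 ≈ 337.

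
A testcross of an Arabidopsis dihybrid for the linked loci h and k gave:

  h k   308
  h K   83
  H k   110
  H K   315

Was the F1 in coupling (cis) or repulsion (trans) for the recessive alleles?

The two most frequent classes are H K (315) and h k (308); these are the parental (non-recombinant) types.
So the F1 carried H K on one chromosome and h k on the other — the recessive alleles are on the same chromosome (cis / coupling).

cis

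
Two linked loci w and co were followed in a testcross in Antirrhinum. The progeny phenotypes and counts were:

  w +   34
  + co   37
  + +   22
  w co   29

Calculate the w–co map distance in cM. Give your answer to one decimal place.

The two most frequent classes, + co (37) and w + (34), are the parental types, so the F1 was + co / w +.
The recombinant classes are + + and w co: 22 + 29 = 51.
Recombination frequency = 51/122 = 0.4180 ≈ 41.8%, i.e. 41.8 cM.

41.8 cM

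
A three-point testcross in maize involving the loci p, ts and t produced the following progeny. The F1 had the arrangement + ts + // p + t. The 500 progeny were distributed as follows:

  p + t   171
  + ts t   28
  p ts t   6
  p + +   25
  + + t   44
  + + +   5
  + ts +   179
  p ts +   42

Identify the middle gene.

The two rarest classes, + + + and p ts t, are the double crossovers. Comparing them with the parentals, only the ts allele has switched, so ts is the middle locus and the order is p – ts – t.

ts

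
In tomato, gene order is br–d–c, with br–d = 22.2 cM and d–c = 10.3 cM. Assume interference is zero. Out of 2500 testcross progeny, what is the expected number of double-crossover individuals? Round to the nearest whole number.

Map distances give recombination frequencies of 0.222 and 0.103 for the two intervals.
With no interference, expected double-crossover frequency = 0.222 × 0.103 = 0.02287.
Expected number = 0.02287 × 2500 = 57.16 ≈ 57.

57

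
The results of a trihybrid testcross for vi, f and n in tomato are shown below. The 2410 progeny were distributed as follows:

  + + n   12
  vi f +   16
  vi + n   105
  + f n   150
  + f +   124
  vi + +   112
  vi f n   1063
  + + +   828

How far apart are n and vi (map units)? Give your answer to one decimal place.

The two most frequent reciprocal classes, + + + and vi f n, are the parental types, so the F1 was + + + / vi f n.
The two rarest classes, + + n and vi f +, are the double crossovers. Comparing them with the parentals, only the n allele has switched, so n is the middle locus and the order is f – n – vi.
Crossovers in the n–vi interval produce the single-crossover classes vi + + and + f n (112 + 150 = 262) plus the double crossovers (28).
RF(n–vi) = (262 + 28) / 2410 = 290/2410 = 0.1203 → 12.0 map units.

12.0 map units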